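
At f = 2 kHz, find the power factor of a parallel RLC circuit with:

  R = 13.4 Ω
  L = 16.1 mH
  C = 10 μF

Step 1 — Angular frequency: ω = 2π·f = 2π·2000 = 1.257e+04 rad/s.
Step 2 — Component impedances:
  R: Z = R = 13.4 Ω
  L: Z = jωL = j·1.257e+04·0.0161 = 0 + j202.3 Ω
  C: Z = 1/(jωC) = -j/(ω·C) = 0 - j7.958 Ω
Step 3 — Parallel combination: 1/Z_total = 1/R + 1/L + 1/C; Z_total = 3.705 - j5.993 Ω = 7.046∠-58.3° Ω.
Step 4 — Power factor: PF = cos(φ) = Re(Z)/|Z| = 3.705/7.046 = 0.5258.
Step 5 — Type: Im(Z) = -5.993 ⇒ leading (phase φ = -58.3°).

PF = 0.5258 (leading, φ = -58.3°)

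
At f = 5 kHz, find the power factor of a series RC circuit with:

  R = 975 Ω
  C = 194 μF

Step 1 — Angular frequency: ω = 2π·f = 2π·5000 = 3.142e+04 rad/s.
Step 2 — Component impedances:
  R: Z = R = 975 Ω
  C: Z = 1/(jωC) = -j/(ω·C) = 0 - j0.1641 Ω
Step 3 — Series combination: Z_total = R + C = 975 - j0.1641 Ω = 975∠-0.0° Ω.
Step 4 — Power factor: PF = cos(φ) = Re(Z)/|Z| = 975/975 = 1.
Step 5 — Type: Im(Z) = -0.1641 ⇒ leading (phase φ = -0.0°).

PF = 1 (leading, φ = -0.0°)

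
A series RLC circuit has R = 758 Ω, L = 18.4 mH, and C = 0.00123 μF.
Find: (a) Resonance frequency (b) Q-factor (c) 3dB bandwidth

Step 1 — Resonance condition Im(Z)=0 gives ω₀ = 1/√(LC).
Step 2 — ω₀ = 1/√(0.0184·1.23e-09) = 2.102e+05 rad/s.
Step 3 — f₀ = ω₀/(2π) = 3.345e+04 Hz.
Step 4 — Series Q: Q = ω₀L/R = 2.102e+05·0.0184/758 = 5.103.
Step 5 — 3dB bandwidth: Δω = ω₀/Q = 4.12e+04 rad/s; BW = Δω/(2π) = 6556 Hz.

(a) f₀ = 3.345e+04 Hz  (b) Q = 5.103  (c) BW = 6556 Hz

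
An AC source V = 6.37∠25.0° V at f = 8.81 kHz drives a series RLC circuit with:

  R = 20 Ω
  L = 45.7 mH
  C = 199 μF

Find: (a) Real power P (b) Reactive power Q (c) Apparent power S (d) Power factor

Step 1 — Angular frequency: ω = 2π·f = 2π·8810 = 5.535e+04 rad/s.
Step 2 — Component impedances:
  R: Z = R = 20 Ω
  L: Z = jωL = j·5.535e+04·0.0457 = 0 + j2530 Ω
  C: Z = 1/(jωC) = -j/(ω·C) = 0 - j0.09078 Ω
Step 3 — Series combination: Z_total = R + L + C = 20 + j2530 Ω = 2530∠89.5° Ω.
Step 4 — Source phasor: V = 6.37∠25.0° V = 5.773 + j2.692 V.
Step 5 — Current: I = V / Z = 0.001082 - j0.002274 A = 0.002518∠-64.5° A.
Step 6 — Complex power: S = V·I* = 0.0001268 + j0.01604 VA.
Step 7 — Real power: P = Re(S) = 0.0001268 W.
Step 8 — Reactive power: Q = Im(S) = 0.01604 VAR.
Step 9 — Apparent power: |S| = 0.01604 VA.
Step 10 — Power factor: PF = P/|S| = 0.007906 (lagging).

(a) P = 0.0001268 W  (b) Q = 0.01604 VAR  (c) S = 0.01604 VA  (d) PF = 0.007906 (lagging)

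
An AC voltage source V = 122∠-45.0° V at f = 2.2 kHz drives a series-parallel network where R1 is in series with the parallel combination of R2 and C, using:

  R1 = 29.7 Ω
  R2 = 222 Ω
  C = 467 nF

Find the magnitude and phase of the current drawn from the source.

Step 1 — Angular frequency: ω = 2π·f = 2π·2200 = 1.382e+04 rad/s.
Step 2 — Component impedances:
  R1: Z = R = 29.7 Ω
  R2: Z = R = 222 Ω
  C: Z = 1/(jωC) = -j/(ω·C) = 0 - j154.9 Ω
Step 3 — Parallel branch: R2 || C = 1/(1/R2 + 1/C) = 72.7 - j104.2 Ω.
Step 4 — Series with R1: Z_total = R1 + (R2 || C) = 102.4 - j104.2 Ω = 146.1∠-45.5° Ω.
Step 5 — Source phasor: V = 122∠-45.0° V = 86.27 - j86.27 V.
Step 6 — Ohm's law: I = V / Z_total = (86.27 - j86.27) / (102.4 - j104.2) = 0.8351 + j0.007214 A.
Step 7 — Convert to polar: |I| = 0.8352 A, ∠I = 0.5°.

I = 0.8352∠0.5° A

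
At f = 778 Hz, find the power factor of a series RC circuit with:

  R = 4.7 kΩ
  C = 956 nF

Step 1 — Angular frequency: ω = 2π·f = 2π·778 = 4888 rad/s.
Step 2 — Component impedances:
  R: Z = R = 4700 Ω
  C: Z = 1/(jωC) = -j/(ω·C) = 0 - j214 Ω
Step 3 — Series combination: Z_total = R + C = 4700 - j214 Ω = 4705∠-2.6° Ω.
Step 4 — Power factor: PF = cos(φ) = Re(Z)/|Z| = 4700/4704.9 = 0.999.
Step 5 — Type: Im(Z) = -214 ⇒ leading (phase φ = -2.6°).

PF = 0.999 (leading, φ = -2.6°)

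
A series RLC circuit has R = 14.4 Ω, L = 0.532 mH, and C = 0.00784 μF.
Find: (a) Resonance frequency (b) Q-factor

Step 1 — Resonance condition Im(Z)=0 gives ω₀ = 1/√(LC).
Step 2 — ω₀ = 1/√(0.000532·7.84e-09) = 4.897e+05 rad/s.
Step 3 — f₀ = ω₀/(2π) = 7.793e+04 Hz.
Step 4 — Series Q: Q = ω₀L/R = 4.897e+05·0.000532/14.4 = 18.09.

(a) f₀ = 7.793e+04 Hz  (b) Q = 18.09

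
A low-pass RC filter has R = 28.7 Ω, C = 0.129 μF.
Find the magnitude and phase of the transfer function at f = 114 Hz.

Step 1 — Angular frequency: ω = 2π·114 = 716.3 rad/s.
Step 2 — Transfer function: H(jω) = 1/(1 + jωRC).
Step 3 — Denominator: 1 + jωRC = 1 + j·716.3·28.7·1.29e-07 = 1 + j0.002652.
Step 4 — H = 1 - j0.002652.
Step 5 — Magnitude: |H| = 1 (-0.0 dB); phase: φ = -0.2°.

|H| = 1 (-0.0 dB), φ = -0.2°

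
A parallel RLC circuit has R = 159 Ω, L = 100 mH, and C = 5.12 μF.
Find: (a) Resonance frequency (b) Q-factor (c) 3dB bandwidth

Step 1 — Resonance: ω₀ = 1/√(LC) = 1/√(0.1·5.12e-06) = 1398 rad/s.
Step 2 — f₀ = ω₀/(2π) = 222.4 Hz.
Step 3 — Parallel Q: Q = R/(ω₀L) = 159/(1398·0.1) = 1.138.
Step 4 — Bandwidth: Δω = ω₀/Q = 1228 rad/s; BW = Δω/(2π) = 195.5 Hz.

(a) f₀ = 222.4 Hz  (b) Q = 1.138  (c) BW = 195.5 Hz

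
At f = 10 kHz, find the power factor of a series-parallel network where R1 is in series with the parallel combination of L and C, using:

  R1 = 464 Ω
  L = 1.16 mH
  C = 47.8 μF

Step 1 — Angular frequency: ω = 2π·f = 2π·1e+04 = 6.283e+04 rad/s.
Step 2 — Component impedances:
  R1: Z = R = 464 Ω
  L: Z = jωL = j·6.283e+04·0.00116 = 0 + j72.88 Ω
  C: Z = 1/(jωC) = -j/(ω·C) = 0 - j0.333 Ω
Step 3 — Parallel branch: L || C = 1/(1/L + 1/C) = 0 - j0.3345 Ω.
Step 4 — Series with R1: Z_total = R1 + (L || C) = 464 - j0.3345 Ω = 464∠-0.0° Ω.
Step 5 — Power factor: PF = cos(φ) = Re(Z)/|Z| = 464/464 = 1.
Step 6 — Type: Im(Z) = -0.3345 ⇒ leading (phase φ = -0.0°).

PF = 1 (leading, φ = -0.0°)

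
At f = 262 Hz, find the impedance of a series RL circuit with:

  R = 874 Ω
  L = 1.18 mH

Step 1 — Angular frequency: ω = 2π·f = 2π·262 = 1646 rad/s.
Step 2 — Component impedances:
  R: Z = R = 874 Ω
  L: Z = jωL = j·1646·0.00118 = 0 + j1.943 Ω
Step 3 — Series combination: Z_total = R + L = 874 + j1.943 Ω = 874∠0.1° Ω.

Z = 874 + j1.943 Ω = 874∠0.1° Ω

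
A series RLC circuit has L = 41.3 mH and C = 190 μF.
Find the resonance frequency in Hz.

Step 1 — Resonance condition Im(Z)=0 gives ω₀ = 1/√(LC).
Step 2 — ω₀ = 1/√(0.0413·0.00019) = 357 rad/s.
Step 3 — f₀ = ω₀/(2π) = 56.82 Hz.

f₀ = 56.82 Hz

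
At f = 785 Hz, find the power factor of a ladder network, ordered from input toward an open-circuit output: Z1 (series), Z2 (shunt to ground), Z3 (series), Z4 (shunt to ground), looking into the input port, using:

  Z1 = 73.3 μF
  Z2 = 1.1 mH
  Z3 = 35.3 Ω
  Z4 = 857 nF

Step 1 — Angular frequency: ω = 2π·f = 2π·785 = 4932 rad/s.
Step 2 — Component impedances:
  Z1: Z = 1/(jωC) = -j/(ω·C) = 0 - j2.766 Ω
  Z2: Z = jωL = j·4932·0.0011 = 0 + j5.426 Ω
  Z3: Z = R = 35.3 Ω
  Z4: Z = 1/(jωC) = -j/(ω·C) = 0 - j236.6 Ω
Step 3 — Ladder network (open output): work backward from the far end, alternating series and parallel combinations. Z_in = 0.019 + j2.784 Ω = 2.784∠89.6° Ω.
Step 4 — Power factor: PF = cos(φ) = Re(Z)/|Z| = 0.019005/2.7841 = 0.006826.
Step 5 — Type: Im(Z) = 2.784 ⇒ lagging (phase φ = 89.6°).

PF = 0.006826 (lagging, φ = 89.6°)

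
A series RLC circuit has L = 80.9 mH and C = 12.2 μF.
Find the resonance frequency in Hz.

Step 1 — Resonance condition Im(Z)=0 gives ω₀ = 1/√(LC).
Step 2 — ω₀ = 1/√(0.0809·1.22e-05) = 1007 rad/s.
Step 3 — f₀ = ω₀/(2π) = 160.2 Hz.

f₀ = 160.2 Hz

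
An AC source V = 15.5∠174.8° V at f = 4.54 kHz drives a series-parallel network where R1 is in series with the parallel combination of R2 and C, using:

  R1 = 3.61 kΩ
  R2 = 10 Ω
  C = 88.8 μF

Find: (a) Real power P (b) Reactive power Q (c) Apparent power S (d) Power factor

Step 1 — Angular frequency: ω = 2π·f = 2π·4540 = 2.853e+04 rad/s.
Step 2 — Component impedances:
  R1: Z = R = 3610 Ω
  R2: Z = R = 10 Ω
  C: Z = 1/(jωC) = -j/(ω·C) = 0 - j0.3948 Ω
Step 3 — Parallel branch: R2 || C = 1/(1/R2 + 1/C) = 0.01556 - j0.3942 Ω.
Step 4 — Series with R1: Z_total = R1 + (R2 || C) = 3610 - j0.3942 Ω = 3610∠-0.0° Ω.
Step 5 — Source phasor: V = 15.5∠174.8° V = -15.44 + j1.405 V.
Step 6 — Current: I = V / Z = -0.004276 + j0.0003887 A = 0.004294∠174.8° A.
Step 7 — Complex power: S = V·I* = 0.06655 - j7.266e-06 VA.
Step 8 — Real power: P = Re(S) = 0.06655 W.
Step 9 — Reactive power: Q = Im(S) = -7.266e-06 VAR.
Step 10 — Apparent power: |S| = 0.06655 VA.
Step 11 — Power factor: PF = P/|S| = 1 (leading).

(a) P = 0.06655 W  (b) Q = -7.266e-06 VAR  (c) S = 0.06655 VA  (d) PF = 1 (leading)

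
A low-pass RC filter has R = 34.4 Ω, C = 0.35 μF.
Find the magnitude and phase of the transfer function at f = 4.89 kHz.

Step 1 — Angular frequency: ω = 2π·4890 = 3.072e+04 rad/s.
Step 2 — Transfer function: H(jω) = 1/(1 + jωRC).
Step 3 — Denominator: 1 + jωRC = 1 + j·3.072e+04·34.4·3.5e-07 = 1 + j0.3699.
Step 4 — H = 0.8796 - j0.3254.
Step 5 — Magnitude: |H| = 0.9379 (-0.6 dB); phase: φ = -20.3°.

|H| = 0.9379 (-0.6 dB), φ = -20.3°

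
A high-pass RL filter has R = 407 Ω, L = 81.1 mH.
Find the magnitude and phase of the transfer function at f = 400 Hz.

Step 1 — Angular frequency: ω = 2π·400 = 2513 rad/s.
Step 2 — Transfer function: H(jω) = jωL/(R + jωL).
Step 3 — Numerator jωL = j·203.8; denominator R + jωL = 407 + j203.8.
Step 4 — H = 0.2005 + j0.4004.
Step 5 — Magnitude: |H| = 0.4478 (-7.0 dB); phase: φ = 63.4°.

|H| = 0.4478 (-7.0 dB), φ = 63.4°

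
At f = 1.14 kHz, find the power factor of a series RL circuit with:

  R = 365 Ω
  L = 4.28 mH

Step 1 — Angular frequency: ω = 2π·f = 2π·1140 = 7163 rad/s.
Step 2 — Component impedances:
  R: Z = R = 365 Ω
  L: Z = jωL = j·7163·0.00428 = 0 + j30.66 Ω
Step 3 — Series combination: Z_total = R + L = 365 + j30.66 Ω = 366.3∠4.8° Ω.
Step 4 — Power factor: PF = cos(φ) = Re(Z)/|Z| = 365/366.3 = 0.9965.
Step 5 — Type: Im(Z) = 30.66 ⇒ lagging (phase φ = 4.8°).

PF = 0.9965 (lagging, φ = 4.8°)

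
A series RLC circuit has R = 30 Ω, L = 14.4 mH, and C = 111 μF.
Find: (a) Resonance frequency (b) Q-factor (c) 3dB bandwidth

Step 1 — Resonance: ω₀ = 1/√(LC) = 1/√(0.0144·0.000111) = 791 rad/s.
Step 2 — f₀ = ω₀/(2π) = 125.9 Hz.
Step 3 — Series Q: Q = ω₀L/R = 791·0.0144/30 = 0.3797.
Step 4 — Bandwidth: Δω = ω₀/Q = 2083 rad/s; BW = Δω/(2π) = 331.6 Hz.

(a) f₀ = 125.9 Hz  (b) Q = 0.3797  (c) BW = 331.6 Hz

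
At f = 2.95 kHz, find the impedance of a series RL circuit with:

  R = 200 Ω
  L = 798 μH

Step 1 — Angular frequency: ω = 2π·f = 2π·2950 = 1.854e+04 rad/s.
Step 2 — Component impedances:
  R: Z = R = 200 Ω
  L: Z = jωL = j·1.854e+04·0.000798 = 0 + j14.79 Ω
Step 3 — Series combination: Z_total = R + L = 200 + j14.79 Ω = 200.5∠4.2° Ω.

Z = 200 + j14.79 Ω = 200.5∠4.2° Ω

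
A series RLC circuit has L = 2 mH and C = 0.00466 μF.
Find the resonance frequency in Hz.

Step 1 — Resonance condition Im(Z)=0 gives ω₀ = 1/√(LC).
Step 2 — ω₀ = 1/√(0.002·4.66e-09) = 3.276e+05 rad/s.
Step 3 — f₀ = ω₀/(2π) = 5.213e+04 Hz.

f₀ = 5.213e+04 Hz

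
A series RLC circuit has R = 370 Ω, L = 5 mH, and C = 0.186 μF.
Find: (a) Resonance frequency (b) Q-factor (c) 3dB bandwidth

Step 1 — Resonance: ω₀ = 1/√(LC) = 1/√(0.005·1.86e-07) = 3.279e+04 rad/s.
Step 2 — f₀ = ω₀/(2π) = 5219 Hz.
Step 3 — Series Q: Q = ω₀L/R = 3.279e+04·0.005/370 = 0.4431.
Step 4 — Bandwidth: Δω = ω₀/Q = 7.4e+04 rad/s; BW = Δω/(2π) = 1.178e+04 Hz.

(a) f₀ = 5219 Hz  (b) Q = 0.4431  (c) BW = 1.178e+04 Hz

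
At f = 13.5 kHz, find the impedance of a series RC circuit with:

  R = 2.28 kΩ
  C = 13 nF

Step 1 — Angular frequency: ω = 2π·f = 2π·1.35e+04 = 8.482e+04 rad/s.
Step 2 — Component impedances:
  R: Z = R = 2280 Ω
  C: Z = 1/(jωC) = -j/(ω·C) = 0 - j906.9 Ω
Step 3 — Series combination: Z_total = R + C = 2280 - j906.9 Ω = 2454∠-21.7° Ω.

Z = 2280 - j906.9 Ω = 2454∠-21.7° Ω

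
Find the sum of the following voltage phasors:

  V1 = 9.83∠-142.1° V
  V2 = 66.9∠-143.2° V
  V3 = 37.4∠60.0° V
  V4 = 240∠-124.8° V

Step 1 — Convert each phasor to rectangular form:
  V1 = 9.83·(cos(-142.1°) + j·sin(-142.1°)) = -7.757 - j6.038 V
  V2 = 66.9·(cos(-143.2°) + j·sin(-143.2°)) = -53.57 - j40.07 V
  V3 = 37.4·(cos(60.0°) + j·sin(60.0°)) = 18.7 + j32.39 V
  V4 = 240·(cos(-124.8°) + j·sin(-124.8°)) = -137 - j197.1 V
Step 2 — Sum components: V_total = -179.6 - j210.8 V.
Step 3 — Convert to polar: |V_total| = 276.9 V, ∠V_total = -130.4°.

V_total = 276.9∠-130.4° V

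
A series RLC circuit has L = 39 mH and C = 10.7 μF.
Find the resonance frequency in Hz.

Step 1 — Resonance condition Im(Z)=0 gives ω₀ = 1/√(LC).
Step 2 — ω₀ = 1/√(0.039·1.07e-05) = 1548 rad/s.
Step 3 — f₀ = ω₀/(2π) = 246.4 Hz.

f₀ = 246.4 Hz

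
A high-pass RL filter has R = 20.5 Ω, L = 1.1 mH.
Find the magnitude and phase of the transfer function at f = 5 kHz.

Step 1 — Angular frequency: ω = 2π·5000 = 3.142e+04 rad/s.
Step 2 — Transfer function: H(jω) = jωL/(R + jωL).
Step 3 — Numerator jωL = j·34.56; denominator R + jωL = 20.5 + j34.56.
Step 4 — H = 0.7397 + j0.4388.
Step 5 — Magnitude: |H| = 0.8601 (-1.3 dB); phase: φ = 30.7°.

|H| = 0.8601 (-1.3 dB), φ = 30.7°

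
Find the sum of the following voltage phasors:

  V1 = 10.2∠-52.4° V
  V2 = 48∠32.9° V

Step 1 — Convert each phasor to rectangular form:
  V1 = 10.2·(cos(-52.4°) + j·sin(-52.4°)) = 6.223 - j8.081 V
  V2 = 48·(cos(32.9°) + j·sin(32.9°)) = 40.3 + j26.07 V
Step 2 — Sum components: V_total = 46.53 + j17.99 V.
Step 3 — Convert to polar: |V_total| = 49.88 V, ∠V_total = 21.1°.

V_total = 49.88∠21.1° V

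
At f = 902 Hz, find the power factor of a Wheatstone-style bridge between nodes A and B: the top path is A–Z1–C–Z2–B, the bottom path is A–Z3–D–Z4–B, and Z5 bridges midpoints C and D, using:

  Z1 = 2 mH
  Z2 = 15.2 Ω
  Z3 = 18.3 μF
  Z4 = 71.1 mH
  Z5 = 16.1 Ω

Step 1 — Angular frequency: ω = 2π·f = 2π·902 = 5667 rad/s.
Step 2 — Component impedances:
  Z1: Z = jωL = j·5667·0.002 = 0 + j11.33 Ω
  Z2: Z = R = 15.2 Ω
  Z3: Z = 1/(jωC) = -j/(ω·C) = 0 - j9.642 Ω
  Z4: Z = jωL = j·5667·0.0711 = 0 + j403 Ω
  Z5: Z = R = 16.1 Ω
Step 3 — Bridge requires nodal analysis (the Z5 bridge couples midpoints C and D, so the two paths cannot be reduced to a simple series/parallel combination). Setting node B to ground and injecting 1 A at node A, the 3-node admittance system at A, C, D solves to V_A = Z_AB = 22.17 + j10.82 Ω = 24.67∠26.0° Ω.
Step 4 — Power factor: PF = cos(φ) = Re(Z)/|Z| = 22.17/24.67 = 0.8987.
Step 5 — Type: Im(Z) = 10.82 ⇒ lagging (phase φ = 26.0°).

PF = 0.8987 (lagging, φ = 26.0°)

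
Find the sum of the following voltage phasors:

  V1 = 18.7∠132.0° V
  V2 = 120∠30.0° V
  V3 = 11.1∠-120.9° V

Step 1 — Convert each phasor to rectangular form:
  V1 = 18.7·(cos(132.0°) + j·sin(132.0°)) = -12.51 + j13.9 V
  V2 = 120·(cos(30.0°) + j·sin(30.0°)) = 103.9 + j60 V
  V3 = 11.1·(cos(-120.9°) + j·sin(-120.9°)) = -5.7 - j9.525 V
Step 2 — Sum components: V_total = 85.71 + j64.37 V.
Step 3 — Convert to polar: |V_total| = 107.2 V, ∠V_total = 36.9°.

V_total = 107.2∠36.9° V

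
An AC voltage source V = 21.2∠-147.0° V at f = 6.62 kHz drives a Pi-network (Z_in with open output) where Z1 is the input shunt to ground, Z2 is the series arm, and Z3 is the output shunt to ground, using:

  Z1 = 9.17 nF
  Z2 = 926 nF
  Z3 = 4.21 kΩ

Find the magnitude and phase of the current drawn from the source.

Step 1 — Angular frequency: ω = 2π·f = 2π·6620 = 4.159e+04 rad/s.
Step 2 — Component impedances:
  Z1: Z = 1/(jωC) = -j/(ω·C) = 0 - j2622 Ω
  Z2: Z = 1/(jωC) = -j/(ω·C) = 0 - j25.96 Ω
  Z3: Z = R = 4210 Ω
Step 3 — With open output, the series arm Z2 and the output shunt Z3 appear in series to ground: Z2 + Z3 = 4210 - j25.96 Ω.
Step 4 — Parallel with input shunt Z1: Z_in = Z1 || (Z2 + Z3) = 1170 - j1886 Ω = 2219∠-58.2° Ω.
Step 5 — Source phasor: V = 21.2∠-147.0° V = -17.78 - j11.55 V.
Step 6 — Ohm's law: I = V / Z_total = (-17.78 - j11.55) / (1170 - j1886) = 0.0001979 - j0.00955 A.
Step 7 — Convert to polar: |I| = 0.009552 A, ∠I = -88.8°.

I = 0.009552∠-88.8° A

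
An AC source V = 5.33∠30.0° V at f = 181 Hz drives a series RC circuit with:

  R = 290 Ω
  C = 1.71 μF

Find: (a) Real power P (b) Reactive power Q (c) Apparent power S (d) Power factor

Step 1 — Angular frequency: ω = 2π·f = 2π·181 = 1137 rad/s.
Step 2 — Component impedances:
  R: Z = R = 290 Ω
  C: Z = 1/(jωC) = -j/(ω·C) = 0 - j514.2 Ω
Step 3 — Series combination: Z_total = R + C = 290 - j514.2 Ω = 590.4∠-60.6° Ω.
Step 4 — Source phasor: V = 5.33∠30.0° V = 4.616 + j2.665 V.
Step 5 — Current: I = V / Z = -9.116e-05 + j0.009028 A = 0.009028∠90.6° A.
Step 6 — Complex power: S = V·I* = 0.02364 - j0.04192 VA.
Step 7 — Real power: P = Re(S) = 0.02364 W.
Step 8 — Reactive power: Q = Im(S) = -0.04192 VAR.
Step 9 — Apparent power: |S| = 0.04812 VA.
Step 10 — Power factor: PF = P/|S| = 0.4912 (leading).

(a) P = 0.02364 W  (b) Q = -0.04192 VAR  (c) S = 0.04812 VA  (d) PF = 0.4912 (leading)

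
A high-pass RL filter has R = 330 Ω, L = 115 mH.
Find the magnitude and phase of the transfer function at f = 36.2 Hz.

Step 1 — Angular frequency: ω = 2π·36.2 = 227.5 rad/s.
Step 2 — Transfer function: H(jω) = jωL/(R + jωL).
Step 3 — Numerator jωL = j·26.16; denominator R + jωL = 330 + j26.16.
Step 4 — H = 0.006243 + j0.07877.
Step 5 — Magnitude: |H| = 0.07902 (-22.0 dB); phase: φ = 85.5°.

|H| = 0.07902 (-22.0 dB), φ = 85.5°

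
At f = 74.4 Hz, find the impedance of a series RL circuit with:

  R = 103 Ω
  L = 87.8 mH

Step 1 — Angular frequency: ω = 2π·f = 2π·74.4 = 467.5 rad/s.
Step 2 — Component impedances:
  R: Z = R = 103 Ω
  L: Z = jωL = j·467.5·0.0878 = 0 + j41.04 Ω
Step 3 — Series combination: Z_total = R + L = 103 + j41.04 Ω = 110.9∠21.7° Ω.

Z = 103 + j41.04 Ω = 110.9∠21.7° Ω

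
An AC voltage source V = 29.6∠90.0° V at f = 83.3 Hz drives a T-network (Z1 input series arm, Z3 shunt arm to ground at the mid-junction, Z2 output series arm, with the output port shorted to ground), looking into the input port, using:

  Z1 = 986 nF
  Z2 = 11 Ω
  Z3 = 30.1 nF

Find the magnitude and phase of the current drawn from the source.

Step 1 — Angular frequency: ω = 2π·f = 2π·83.3 = 523.4 rad/s.
Step 2 — Component impedances:
  Z1: Z = 1/(jωC) = -j/(ω·C) = 0 - j1938 Ω
  Z2: Z = R = 11 Ω
  Z3: Z = 1/(jωC) = -j/(ω·C) = 0 - j6.348e+04 Ω
Step 3 — With the output port shorted to ground, the output series arm Z2 runs from the junction to ground; the shunt arm Z3 also runs from the junction to ground. They appear in parallel: Z3 || Z2 = 11 - j0.001906 Ω.
Step 4 — Series with input arm Z1: Z_in = Z1 + (Z3 || Z2) = 11 - j1938 Ω = 1938∠-89.7° Ω.
Step 5 — Source phasor: V = 29.6∠90.0° V = 0 + j29.6 V.
Step 6 — Ohm's law: I = V / Z_total = (0 + j29.6) / (11 - j1938) = -0.01527 + j8.671e-05 A.
Step 7 — Convert to polar: |I| = 0.01528 A, ∠I = 179.7°.

I = 0.01528∠179.7° A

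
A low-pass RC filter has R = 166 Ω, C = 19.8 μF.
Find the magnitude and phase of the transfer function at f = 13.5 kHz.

Step 1 — Angular frequency: ω = 2π·1.35e+04 = 8.482e+04 rad/s.
Step 2 — Transfer function: H(jω) = 1/(1 + jωRC).
Step 3 — Denominator: 1 + jωRC = 1 + j·8.482e+04·166·1.98e-05 = 1 + j278.8.
Step 4 — H = 1.287e-05 - j0.003587.
Step 5 — Magnitude: |H| = 0.003587 (-48.9 dB); phase: φ = -89.8°.

|H| = 0.003587 (-48.9 dB), φ = -89.8°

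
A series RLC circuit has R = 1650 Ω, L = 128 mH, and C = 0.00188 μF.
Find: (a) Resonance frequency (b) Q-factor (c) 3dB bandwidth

Step 1 — Resonance: ω₀ = 1/√(LC) = 1/√(0.128·1.88e-09) = 6.446e+04 rad/s.
Step 2 — f₀ = ω₀/(2π) = 1.026e+04 Hz.
Step 3 — Series Q: Q = ω₀L/R = 6.446e+04·0.128/1650 = 5.001.
Step 4 — Bandwidth: Δω = ω₀/Q = 1.289e+04 rad/s; BW = Δω/(2π) = 2052 Hz.

(a) f₀ = 1.026e+04 Hz  (b) Q = 5.001  (c) BW = 2052 Hz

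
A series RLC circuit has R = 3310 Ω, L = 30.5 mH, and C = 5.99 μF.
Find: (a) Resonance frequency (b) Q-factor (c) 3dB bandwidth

Step 1 — Resonance condition Im(Z)=0 gives ω₀ = 1/√(LC).
Step 2 — ω₀ = 1/√(0.0305·5.99e-06) = 2340 rad/s.
Step 3 — f₀ = ω₀/(2π) = 372.4 Hz.
Step 4 — Series Q: Q = ω₀L/R = 2340·0.0305/3310 = 0.02156.
Step 5 — 3dB bandwidth: Δω = ω₀/Q = 1.085e+05 rad/s; BW = Δω/(2π) = 1.727e+04 Hz.

(a) f₀ = 372.4 Hz  (b) Q = 0.02156  (c) BW = 1.727e+04 Hz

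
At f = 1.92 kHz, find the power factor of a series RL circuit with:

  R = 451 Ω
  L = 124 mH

Step 1 — Angular frequency: ω = 2π·f = 2π·1920 = 1.206e+04 rad/s.
Step 2 — Component impedances:
  R: Z = R = 451 Ω
  L: Z = jωL = j·1.206e+04·0.124 = 0 + j1496 Ω
Step 3 — Series combination: Z_total = R + L = 451 + j1496 Ω = 1562∠73.2° Ω.
Step 4 — Power factor: PF = cos(φ) = Re(Z)/|Z| = 451/1562 = 0.2887.
Step 5 — Type: Im(Z) = 1496 ⇒ lagging (phase φ = 73.2°).

PF = 0.2887 (lagging, φ = 73.2°)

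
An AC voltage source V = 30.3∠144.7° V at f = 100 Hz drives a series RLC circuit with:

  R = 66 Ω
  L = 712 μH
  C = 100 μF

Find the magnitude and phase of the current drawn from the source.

Step 1 — Angular frequency: ω = 2π·f = 2π·100 = 628.3 rad/s.
Step 2 — Component impedances:
  R: Z = R = 66 Ω
  L: Z = jωL = j·628.3·0.000712 = 0 + j0.4474 Ω
  C: Z = 1/(jωC) = -j/(ω·C) = 0 - j15.92 Ω
Step 3 — Series combination: Z_total = R + L + C = 66 - j15.47 Ω = 67.79∠-13.2° Ω.
Step 4 — Source phasor: V = 30.3∠144.7° V = -24.73 + j17.51 V.
Step 5 — Ohm's law: I = V / Z_total = (-24.73 + j17.51) / (66 - j15.47) = -0.4141 + j0.1682 A.
Step 6 — Convert to polar: |I| = 0.447 A, ∠I = 157.9°.

I = 0.447∠157.9° A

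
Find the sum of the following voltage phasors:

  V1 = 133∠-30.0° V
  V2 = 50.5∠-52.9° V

Step 1 — Convert each phasor to rectangular form:
  V1 = 133·(cos(-30.0°) + j·sin(-30.0°)) = 115.2 - j66.5 V
  V2 = 50.5·(cos(-52.9°) + j·sin(-52.9°)) = 30.46 - j40.28 V
Step 2 — Sum components: V_total = 145.6 - j106.8 V.
Step 3 — Convert to polar: |V_total| = 180.6 V, ∠V_total = -36.2°.

V_total = 180.6∠-36.2° V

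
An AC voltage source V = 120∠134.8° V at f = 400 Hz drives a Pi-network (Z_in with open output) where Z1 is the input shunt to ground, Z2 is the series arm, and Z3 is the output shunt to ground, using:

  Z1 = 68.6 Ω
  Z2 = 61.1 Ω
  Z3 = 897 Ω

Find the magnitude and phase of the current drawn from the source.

Step 1 — Angular frequency: ω = 2π·f = 2π·400 = 2513 rad/s.
Step 2 — Component impedances:
  Z1: Z = R = 68.6 Ω
  Z2: Z = R = 61.1 Ω
  Z3: Z = R = 897 Ω
Step 3 — With open output, the series arm Z2 and the output shunt Z3 appear in series to ground: Z2 + Z3 = 958.1 Ω.
Step 4 — Parallel with input shunt Z1: Z_in = Z1 || (Z2 + Z3) = 64.02 Ω = 64.02∠0.0° Ω.
Step 5 — Source phasor: V = 120∠134.8° V = -84.56 + j85.15 V.
Step 6 — Ohm's law: I = V / Z_total = (-84.56 + j85.15) / (64.02) = -1.321 + j1.33 A.
Step 7 — Convert to polar: |I| = 1.875 A, ∠I = 134.8°.

I = 1.875∠134.8° A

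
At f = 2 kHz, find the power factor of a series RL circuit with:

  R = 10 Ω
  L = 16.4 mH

Step 1 — Angular frequency: ω = 2π·f = 2π·2000 = 1.257e+04 rad/s.
Step 2 — Component impedances:
  R: Z = R = 10 Ω
  L: Z = jωL = j·1.257e+04·0.0164 = 0 + j206.1 Ω
Step 3 — Series combination: Z_total = R + L = 10 + j206.1 Ω = 206.3∠87.2° Ω.
Step 4 — Power factor: PF = cos(φ) = Re(Z)/|Z| = 10/206.3 = 0.04847.
Step 5 — Type: Im(Z) = 206.1 ⇒ lagging (phase φ = 87.2°).

PF = 0.04847 (lagging, φ = 87.2°)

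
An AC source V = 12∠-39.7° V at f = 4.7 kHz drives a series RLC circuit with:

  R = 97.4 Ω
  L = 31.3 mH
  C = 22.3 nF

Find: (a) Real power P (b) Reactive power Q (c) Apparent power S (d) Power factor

Step 1 — Angular frequency: ω = 2π·f = 2π·4700 = 2.953e+04 rad/s.
Step 2 — Component impedances:
  R: Z = R = 97.4 Ω
  L: Z = jωL = j·2.953e+04·0.0313 = 0 + j924.3 Ω
  C: Z = 1/(jωC) = -j/(ω·C) = 0 - j1519 Ω
Step 3 — Series combination: Z_total = R + L + C = 97.4 - j594.2 Ω = 602.1∠-80.7° Ω.
Step 4 — Source phasor: V = 12∠-39.7° V = 9.233 - j7.665 V.
Step 5 — Current: I = V / Z = 0.01504 + j0.01307 A = 0.01993∠41.0° A.
Step 6 — Complex power: S = V·I* = 0.03869 - j0.236 VA.
Step 7 — Real power: P = Re(S) = 0.03869 W.
Step 8 — Reactive power: Q = Im(S) = -0.236 VAR.
Step 9 — Apparent power: |S| = 0.2392 VA.
Step 10 — Power factor: PF = P/|S| = 0.1618 (leading).

(a) P = 0.03869 W  (b) Q = -0.236 VAR  (c) S = 0.2392 VA  (d) PF = 0.1618 (leading)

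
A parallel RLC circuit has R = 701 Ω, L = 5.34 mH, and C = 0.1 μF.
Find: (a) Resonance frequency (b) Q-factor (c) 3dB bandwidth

Step 1 — Resonance: ω₀ = 1/√(LC) = 1/√(0.00534·1e-07) = 4.327e+04 rad/s.
Step 2 — f₀ = ω₀/(2π) = 6887 Hz.
Step 3 — Parallel Q: Q = R/(ω₀L) = 701/(4.327e+04·0.00534) = 3.034.
Step 4 — Bandwidth: Δω = ω₀/Q = 1.427e+04 rad/s; BW = Δω/(2π) = 2270 Hz.

(a) f₀ = 6887 Hz  (b) Q = 3.034  (c) BW = 2270 Hz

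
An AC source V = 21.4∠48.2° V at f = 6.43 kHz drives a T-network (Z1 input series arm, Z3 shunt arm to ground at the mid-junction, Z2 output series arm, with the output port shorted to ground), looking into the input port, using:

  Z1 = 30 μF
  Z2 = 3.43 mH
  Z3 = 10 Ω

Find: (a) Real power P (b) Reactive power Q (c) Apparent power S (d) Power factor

Step 1 — Angular frequency: ω = 2π·f = 2π·6430 = 4.04e+04 rad/s.
Step 2 — Component impedances:
  Z1: Z = 1/(jωC) = -j/(ω·C) = 0 - j0.8251 Ω
  Z2: Z = jωL = j·4.04e+04·0.00343 = 0 + j138.6 Ω
  Z3: Z = R = 10 Ω
Step 3 — With the output port shorted to ground, the output series arm Z2 runs from the junction to ground; the shunt arm Z3 also runs from the junction to ground. They appear in parallel: Z3 || Z2 = 9.948 + j0.7179 Ω.
Step 4 — Series with input arm Z1: Z_in = Z1 + (Z3 || Z2) = 9.948 - j0.1072 Ω = 9.949∠-0.6° Ω.
Step 5 — Source phasor: V = 21.4∠48.2° V = 14.26 + j15.95 V.
Step 6 — Current: I = V / Z = 1.416 + j1.619 A = 2.151∠48.8° A.
Step 7 — Complex power: S = V·I* = 46.03 - j0.4959 VA.
Step 8 — Real power: P = Re(S) = 46.03 W.
Step 9 — Reactive power: Q = Im(S) = -0.4959 VAR.
Step 10 — Apparent power: |S| = 46.03 VA.
Step 11 — Power factor: PF = P/|S| = 0.9999 (leading).

(a) P = 46.03 W  (b) Q = -0.4959 VAR  (c) S = 46.03 VA  (d) PF = 0.9999 (leading)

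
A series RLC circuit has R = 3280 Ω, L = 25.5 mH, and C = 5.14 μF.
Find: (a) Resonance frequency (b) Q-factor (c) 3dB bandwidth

Step 1 — Resonance condition Im(Z)=0 gives ω₀ = 1/√(LC).
Step 2 — ω₀ = 1/√(0.0255·5.14e-06) = 2762 rad/s.
Step 3 — f₀ = ω₀/(2π) = 439.6 Hz.
Step 4 — Series Q: Q = ω₀L/R = 2762·0.0255/3280 = 0.02147.
Step 5 — 3dB bandwidth: Δω = ω₀/Q = 1.286e+05 rad/s; BW = Δω/(2π) = 2.047e+04 Hz.

(a) f₀ = 439.6 Hz  (b) Q = 0.02147  (c) BW = 2.047e+04 Hz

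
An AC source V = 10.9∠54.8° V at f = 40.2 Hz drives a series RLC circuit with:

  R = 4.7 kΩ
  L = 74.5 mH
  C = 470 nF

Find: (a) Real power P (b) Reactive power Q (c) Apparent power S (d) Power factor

Step 1 — Angular frequency: ω = 2π·f = 2π·40.2 = 252.6 rad/s.
Step 2 — Component impedances:
  R: Z = R = 4700 Ω
  L: Z = jωL = j·252.6·0.0745 = 0 + j18.82 Ω
  C: Z = 1/(jωC) = -j/(ω·C) = 0 - j8424 Ω
Step 3 — Series combination: Z_total = R + L + C = 4700 - j8405 Ω = 9630∠-60.8° Ω.
Step 4 — Source phasor: V = 10.9∠54.8° V = 6.283 + j8.907 V.
Step 5 — Current: I = V / Z = -0.0004888 + j0.001021 A = 0.001132∠115.6° A.
Step 6 — Complex power: S = V·I* = 0.006022 - j0.01077 VA.
Step 7 — Real power: P = Re(S) = 0.006022 W.
Step 8 — Reactive power: Q = Im(S) = -0.01077 VAR.
Step 9 — Apparent power: |S| = 0.01234 VA.
Step 10 — Power factor: PF = P/|S| = 0.4881 (leading).

(a) P = 0.006022 W  (b) Q = -0.01077 VAR  (c) S = 0.01234 VA  (d) PF = 0.4881 (leading)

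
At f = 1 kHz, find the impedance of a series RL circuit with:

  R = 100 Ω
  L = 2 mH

Step 1 — Angular frequency: ω = 2π·f = 2π·1000 = 6283 rad/s.
Step 2 — Component impedances:
  R: Z = R = 100 Ω
  L: Z = jωL = j·6283·0.002 = 0 + j12.57 Ω
Step 3 — Series combination: Z_total = R + L = 100 + j12.57 Ω = 100.8∠7.2° Ω.

Z = 100 + j12.57 Ω = 100.8∠7.2° Ω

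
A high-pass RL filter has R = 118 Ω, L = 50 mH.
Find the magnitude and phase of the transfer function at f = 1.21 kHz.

Step 1 — Angular frequency: ω = 2π·1210 = 7603 rad/s.
Step 2 — Transfer function: H(jω) = jωL/(R + jωL).
Step 3 — Numerator jωL = j·380.1; denominator R + jωL = 118 + j380.1.
Step 4 — H = 0.9121 + j0.2831.
Step 5 — Magnitude: |H| = 0.955 (-0.4 dB); phase: φ = 17.2°.

|H| = 0.955 (-0.4 dB), φ = 17.2°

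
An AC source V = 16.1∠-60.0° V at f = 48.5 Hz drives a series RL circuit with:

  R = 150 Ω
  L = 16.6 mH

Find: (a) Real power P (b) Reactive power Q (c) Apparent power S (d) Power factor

Step 1 — Angular frequency: ω = 2π·f = 2π·48.5 = 304.7 rad/s.
Step 2 — Component impedances:
  R: Z = R = 150 Ω
  L: Z = jωL = j·304.7·0.0166 = 0 + j5.059 Ω
Step 3 — Series combination: Z_total = R + L = 150 + j5.059 Ω = 150.1∠1.9° Ω.
Step 4 — Source phasor: V = 16.1∠-60.0° V = 8.05 - j13.94 V.
Step 5 — Current: I = V / Z = 0.05047 - j0.09466 A = 0.1073∠-61.9° A.
Step 6 — Complex power: S = V·I* = 1.726 + j0.05821 VA.
Step 7 — Real power: P = Re(S) = 1.726 W.
Step 8 — Reactive power: Q = Im(S) = 0.05821 VAR.
Step 9 — Apparent power: |S| = 1.727 VA.
Step 10 — Power factor: PF = P/|S| = 0.9994 (lagging).

(a) P = 1.726 W  (b) Q = 0.05821 VAR  (c) S = 1.727 VA  (d) PF = 0.9994 (lagging)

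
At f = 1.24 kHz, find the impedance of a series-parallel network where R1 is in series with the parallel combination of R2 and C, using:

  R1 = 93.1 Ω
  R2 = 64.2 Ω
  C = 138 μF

Step 1 — Angular frequency: ω = 2π·f = 2π·1240 = 7791 rad/s.
Step 2 — Component impedances:
  R1: Z = R = 93.1 Ω
  R2: Z = R = 64.2 Ω
  C: Z = 1/(jωC) = -j/(ω·C) = 0 - j0.9301 Ω
Step 3 — Parallel branch: R2 || C = 1/(1/R2 + 1/C) = 0.01347 - j0.9299 Ω.
Step 4 — Series with R1: Z_total = R1 + (R2 || C) = 93.11 - j0.9299 Ω = 93.12∠-0.6° Ω.

Z = 93.11 - j0.9299 Ω = 93.12∠-0.6° Ω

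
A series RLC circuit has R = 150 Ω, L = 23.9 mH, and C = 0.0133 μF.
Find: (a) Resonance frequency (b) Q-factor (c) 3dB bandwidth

Step 1 — Resonance: ω₀ = 1/√(LC) = 1/√(0.0239·1.33e-08) = 5.609e+04 rad/s.
Step 2 — f₀ = ω₀/(2π) = 8927 Hz.
Step 3 — Series Q: Q = ω₀L/R = 5.609e+04·0.0239/150 = 8.937.
Step 4 — Bandwidth: Δω = ω₀/Q = 6276 rad/s; BW = Δω/(2π) = 998.9 Hz.

(a) f₀ = 8927 Hz  (b) Q = 8.937  (c) BW = 998.9 Hz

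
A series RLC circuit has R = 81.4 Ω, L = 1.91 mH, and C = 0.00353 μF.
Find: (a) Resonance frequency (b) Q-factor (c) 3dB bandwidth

Step 1 — Resonance condition Im(Z)=0 gives ω₀ = 1/√(LC).
Step 2 — ω₀ = 1/√(0.00191·3.53e-09) = 3.851e+05 rad/s.
Step 3 — f₀ = ω₀/(2π) = 6.129e+04 Hz.
Step 4 — Series Q: Q = ω₀L/R = 3.851e+05·0.00191/81.4 = 9.037.
Step 5 — 3dB bandwidth: Δω = ω₀/Q = 4.262e+04 rad/s; BW = Δω/(2π) = 6783 Hz.

(a) f₀ = 6.129e+04 Hz  (b) Q = 9.037  (c) BW = 6783 Hz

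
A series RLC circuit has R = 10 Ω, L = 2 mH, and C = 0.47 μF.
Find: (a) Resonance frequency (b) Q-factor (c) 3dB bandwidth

Step 1 — Resonance: ω₀ = 1/√(LC) = 1/√(0.002·4.7e-07) = 3.262e+04 rad/s.
Step 2 — f₀ = ω₀/(2π) = 5191 Hz.
Step 3 — Series Q: Q = ω₀L/R = 3.262e+04·0.002/10 = 6.523.
Step 4 — Bandwidth: Δω = ω₀/Q = 5000 rad/s; BW = Δω/(2π) = 795.8 Hz.

(a) f₀ = 5191 Hz  (b) Q = 6.523  (c) BW = 795.8 Hz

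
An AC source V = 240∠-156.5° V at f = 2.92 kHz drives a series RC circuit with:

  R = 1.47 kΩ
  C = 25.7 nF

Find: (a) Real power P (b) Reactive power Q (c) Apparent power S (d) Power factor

Step 1 — Angular frequency: ω = 2π·f = 2π·2920 = 1.835e+04 rad/s.
Step 2 — Component impedances:
  R: Z = R = 1470 Ω
  C: Z = 1/(jωC) = -j/(ω·C) = 0 - j2121 Ω
Step 3 — Series combination: Z_total = R + C = 1470 - j2121 Ω = 2580∠-55.3° Ω.
Step 4 — Source phasor: V = 240∠-156.5° V = -220.1 - j95.7 V.
Step 5 — Current: I = V / Z = -0.01811 - j0.09123 A = 0.09301∠-101.2° A.
Step 6 — Complex power: S = V·I* = 12.72 - j18.35 VA.
Step 7 — Real power: P = Re(S) = 12.72 W.
Step 8 — Reactive power: Q = Im(S) = -18.35 VAR.
Step 9 — Apparent power: |S| = 22.32 VA.
Step 10 — Power factor: PF = P/|S| = 0.5697 (leading).

(a) P = 12.72 W  (b) Q = -18.35 VAR  (c) S = 22.32 VA  (d) PF = 0.5697 (leading)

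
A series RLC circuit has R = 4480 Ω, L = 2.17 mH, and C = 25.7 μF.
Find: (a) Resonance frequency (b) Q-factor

Step 1 — Resonance condition Im(Z)=0 gives ω₀ = 1/√(LC).
Step 2 — ω₀ = 1/√(0.00217·2.57e-05) = 4235 rad/s.
Step 3 — f₀ = ω₀/(2π) = 673.9 Hz.
Step 4 — Series Q: Q = ω₀L/R = 4235·0.00217/4480 = 0.002051.

(a) f₀ = 673.9 Hz  (b) Q = 0.002051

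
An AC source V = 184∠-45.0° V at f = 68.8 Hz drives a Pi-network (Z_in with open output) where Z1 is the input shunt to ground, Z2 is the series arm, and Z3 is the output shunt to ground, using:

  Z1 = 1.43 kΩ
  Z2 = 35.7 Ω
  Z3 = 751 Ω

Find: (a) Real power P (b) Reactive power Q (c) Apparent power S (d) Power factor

Step 1 — Angular frequency: ω = 2π·f = 2π·68.8 = 432.3 rad/s.
Step 2 — Component impedances:
  Z1: Z = R = 1430 Ω
  Z2: Z = R = 35.7 Ω
  Z3: Z = R = 751 Ω
Step 3 — With open output, the series arm Z2 and the output shunt Z3 appear in series to ground: Z2 + Z3 = 786.7 Ω.
Step 4 — Parallel with input shunt Z1: Z_in = Z1 || (Z2 + Z3) = 507.5 Ω = 507.5∠0.0° Ω.
Step 5 — Source phasor: V = 184∠-45.0° V = 130.1 - j130.1 V.
Step 6 — Current: I = V / Z = 0.2564 - j0.2564 A = 0.3626∠-45.0° A.
Step 7 — Complex power: S = V·I* = 66.71 VA.
Step 8 — Real power: P = Re(S) = 66.71 W.
Step 9 — Reactive power: Q = Im(S) = 0 VAR.
Step 10 — Apparent power: |S| = 66.71 VA.
Step 11 — Power factor: PF = P/|S| = 1 (unity).

(a) P = 66.71 W  (b) Q = 0 VAR  (c) S = 66.71 VA  (d) PF = 1 (unity)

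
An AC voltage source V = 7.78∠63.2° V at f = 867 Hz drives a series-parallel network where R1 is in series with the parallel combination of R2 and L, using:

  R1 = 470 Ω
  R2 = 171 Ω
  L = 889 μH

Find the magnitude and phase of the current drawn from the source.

Step 1 — Angular frequency: ω = 2π·f = 2π·867 = 5448 rad/s.
Step 2 — Component impedances:
  R1: Z = R = 470 Ω
  R2: Z = R = 171 Ω
  L: Z = jωL = j·5448·0.000889 = 0 + j4.843 Ω
Step 3 — Parallel branch: R2 || L = 1/(1/R2 + 1/L) = 0.137 + j4.839 Ω.
Step 4 — Series with R1: Z_total = R1 + (R2 || L) = 470.1 + j4.839 Ω = 470.2∠0.6° Ω.
Step 5 — Source phasor: V = 7.78∠63.2° V = 3.508 + j6.944 V.
Step 6 — Ohm's law: I = V / Z_total = (3.508 + j6.944) / (470.1 + j4.839) = 0.007613 + j0.01469 A.
Step 7 — Convert to polar: |I| = 0.01655 A, ∠I = 62.6°.

I = 0.01655∠62.6° A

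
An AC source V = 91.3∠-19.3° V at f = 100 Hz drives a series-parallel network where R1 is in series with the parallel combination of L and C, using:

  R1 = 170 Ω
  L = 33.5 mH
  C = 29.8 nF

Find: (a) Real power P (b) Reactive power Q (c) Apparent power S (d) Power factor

Step 1 — Angular frequency: ω = 2π·f = 2π·100 = 628.3 rad/s.
Step 2 — Component impedances:
  R1: Z = R = 170 Ω
  L: Z = jωL = j·628.3·0.0335 = 0 + j21.05 Ω
  C: Z = 1/(jωC) = -j/(ω·C) = 0 - j5.341e+04 Ω
Step 3 — Parallel branch: L || C = 1/(1/L + 1/C) = 0 + j21.06 Ω.
Step 4 — Series with R1: Z_total = R1 + (L || C) = 170 + j21.06 Ω = 171.3∠7.1° Ω.
Step 5 — Source phasor: V = 91.3∠-19.3° V = 86.17 - j30.18 V.
Step 6 — Current: I = V / Z = 0.4776 - j0.2367 A = 0.533∠-26.4° A.
Step 7 — Complex power: S = V·I* = 48.29 + j5.982 VA.
Step 8 — Real power: P = Re(S) = 48.29 W.
Step 9 — Reactive power: Q = Im(S) = 5.982 VAR.
Step 10 — Apparent power: |S| = 48.66 VA.
Step 11 — Power factor: PF = P/|S| = 0.9924 (lagging).

(a) P = 48.29 W  (b) Q = 5.982 VAR  (c) S = 48.66 VA  (d) PF = 0.9924 (lagging)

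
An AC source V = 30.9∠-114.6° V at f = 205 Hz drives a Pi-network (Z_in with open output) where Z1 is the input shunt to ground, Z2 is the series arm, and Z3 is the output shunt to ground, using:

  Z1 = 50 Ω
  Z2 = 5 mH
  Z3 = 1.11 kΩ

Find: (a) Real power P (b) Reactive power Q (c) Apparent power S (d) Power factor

Step 1 — Angular frequency: ω = 2π·f = 2π·205 = 1288 rad/s.
Step 2 — Component impedances:
  Z1: Z = R = 50 Ω
  Z2: Z = jωL = j·1288·0.005 = 0 + j6.44 Ω
  Z3: Z = R = 1110 Ω
Step 3 — With open output, the series arm Z2 and the output shunt Z3 appear in series to ground: Z2 + Z3 = 1110 + j6.44 Ω.
Step 4 — Parallel with input shunt Z1: Z_in = Z1 || (Z2 + Z3) = 47.84 + j0.01197 Ω = 47.84∠0.0° Ω.
Step 5 — Source phasor: V = 30.9∠-114.6° V = -12.86 - j28.1 V.
Step 6 — Current: I = V / Z = -0.269 - j0.5872 A = 0.6458∠-114.6° A.
Step 7 — Complex power: S = V·I* = 19.96 + j0.004991 VA.
Step 8 — Real power: P = Re(S) = 19.96 W.
Step 9 — Reactive power: Q = Im(S) = 0.004991 VAR.
Step 10 — Apparent power: |S| = 19.96 VA.
Step 11 — Power factor: PF = P/|S| = 1 (lagging).

(a) P = 19.96 W  (b) Q = 0.004991 VAR  (c) S = 19.96 VA  (d) PF = 1 (lagging)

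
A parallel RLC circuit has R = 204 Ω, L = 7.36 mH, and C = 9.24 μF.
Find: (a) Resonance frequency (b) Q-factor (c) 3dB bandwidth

Step 1 — Resonance: ω₀ = 1/√(LC) = 1/√(0.00736·9.24e-06) = 3835 rad/s.
Step 2 — f₀ = ω₀/(2π) = 610.3 Hz.
Step 3 — Parallel Q: Q = R/(ω₀L) = 204/(3835·0.00736) = 7.228.
Step 4 — Bandwidth: Δω = ω₀/Q = 530.5 rad/s; BW = Δω/(2π) = 84.43 Hz.

(a) f₀ = 610.3 Hz  (b) Q = 7.228  (c) BW = 84.43 Hz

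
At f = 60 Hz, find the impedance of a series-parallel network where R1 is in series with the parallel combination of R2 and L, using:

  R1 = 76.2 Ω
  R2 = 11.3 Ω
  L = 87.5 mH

Step 1 — Angular frequency: ω = 2π·f = 2π·60 = 377 rad/s.
Step 2 — Component impedances:
  R1: Z = R = 76.2 Ω
  R2: Z = R = 11.3 Ω
  L: Z = jωL = j·377·0.0875 = 0 + j32.99 Ω
Step 3 — Parallel branch: R2 || L = 1/(1/R2 + 1/L) = 10.11 + j3.464 Ω.
Step 4 — Series with R1: Z_total = R1 + (R2 || L) = 86.31 + j3.464 Ω = 86.38∠2.3° Ω.

Z = 86.31 + j3.464 Ω = 86.38∠2.3° Ω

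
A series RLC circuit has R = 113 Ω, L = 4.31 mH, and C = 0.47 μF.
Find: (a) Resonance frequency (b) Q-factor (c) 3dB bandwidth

Step 1 — Resonance condition Im(Z)=0 gives ω₀ = 1/√(LC).
Step 2 — ω₀ = 1/√(0.00431·4.7e-07) = 2.222e+04 rad/s.
Step 3 — f₀ = ω₀/(2π) = 3536 Hz.
Step 4 — Series Q: Q = ω₀L/R = 2.222e+04·0.00431/113 = 0.8474.
Step 5 — 3dB bandwidth: Δω = ω₀/Q = 2.622e+04 rad/s; BW = Δω/(2π) = 4173 Hz.

(a) f₀ = 3536 Hz  (b) Q = 0.8474  (c) BW = 4173 Hz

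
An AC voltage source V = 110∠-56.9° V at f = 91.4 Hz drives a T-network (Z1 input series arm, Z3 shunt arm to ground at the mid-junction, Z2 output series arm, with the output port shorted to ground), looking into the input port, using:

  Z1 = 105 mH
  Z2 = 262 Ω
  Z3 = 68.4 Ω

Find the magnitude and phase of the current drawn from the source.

Step 1 — Angular frequency: ω = 2π·f = 2π·91.4 = 574.3 rad/s.
Step 2 — Component impedances:
  Z1: Z = jωL = j·574.3·0.105 = 0 + j60.3 Ω
  Z2: Z = R = 262 Ω
  Z3: Z = R = 68.4 Ω
Step 3 — With the output port shorted to ground, the output series arm Z2 runs from the junction to ground; the shunt arm Z3 also runs from the junction to ground. They appear in parallel: Z3 || Z2 = 54.24 Ω.
Step 4 — Series with input arm Z1: Z_in = Z1 + (Z3 || Z2) = 54.24 + j60.3 Ω = 81.1∠48.0° Ω.
Step 5 — Source phasor: V = 110∠-56.9° V = 60.07 - j92.15 V.
Step 6 — Ohm's law: I = V / Z_total = (60.07 - j92.15) / (54.24 + j60.3) = -0.3494 - j1.31 A.
Step 7 — Convert to polar: |I| = 1.356 A, ∠I = -104.9°.

I = 1.356∠-104.9° A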